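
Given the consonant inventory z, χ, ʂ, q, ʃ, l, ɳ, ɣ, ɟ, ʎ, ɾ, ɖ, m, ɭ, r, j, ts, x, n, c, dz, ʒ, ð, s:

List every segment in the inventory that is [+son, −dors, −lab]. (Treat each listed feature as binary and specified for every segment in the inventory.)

l, ɳ, ɾ, ɭ, r, n

Eliminate segments failing any feature: /z, χ, ʂ, q, ʃ, ɣ, ɟ, ɖ, ts, x, c, dz, ʒ, ð, s/ are [−sonorant]; /ʎ, j/ are [+dorsal]; /m/ is [+labial]. The remaining /l, ɳ, ɾ, ɭ, r, n/ satisfy [+sonorant], [−dorsal], [−labial].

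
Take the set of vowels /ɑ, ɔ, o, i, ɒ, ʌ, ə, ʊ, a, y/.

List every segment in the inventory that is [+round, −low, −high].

Checking each segment against [+round], [−low], [−high]: /ɔ/ (mid back rounded lax vowel), /o/ (mid back rounded tense vowel) satisfy every feature; every other segment in the inventory fails at least one.

ɔ, o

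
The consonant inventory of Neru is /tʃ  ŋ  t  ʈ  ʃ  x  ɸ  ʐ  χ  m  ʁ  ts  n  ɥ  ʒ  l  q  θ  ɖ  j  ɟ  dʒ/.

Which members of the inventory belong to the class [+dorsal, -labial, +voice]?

Among the inventory, the [+dorsal] segments are /ŋ, x, χ, ʁ, ɥ, q, j, ɟ/.
Of those, [-labial] gives /ŋ, x, χ, ʁ, q, j, ɟ/.
Intersecting with [+voice] leaves /ŋ, ʁ, j, ɟ/.

ŋ, ʁ, j, ɟ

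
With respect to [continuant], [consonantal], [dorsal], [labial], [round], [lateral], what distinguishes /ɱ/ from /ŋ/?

The two segments share [-continuant], [+consonantal], [-round], [-lateral]. The only features from the list on which they differ: /ɱ/ is [+labial] while /ŋ/ is [-labial]; /ɱ/ is [-dorsal] while /ŋ/ is [+dorsal].

[labial], [dorsal]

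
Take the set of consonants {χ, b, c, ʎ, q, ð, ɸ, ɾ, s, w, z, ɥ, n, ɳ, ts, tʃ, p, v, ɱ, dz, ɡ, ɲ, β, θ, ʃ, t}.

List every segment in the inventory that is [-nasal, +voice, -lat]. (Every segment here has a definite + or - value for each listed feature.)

b, ð, ɾ, w, z, ɥ, v, dz, ɡ, β

Eliminate segments failing any feature: /χ, c, q, ɸ, s, ts, tʃ, p, θ, ʃ, t/ are [-voice]; /ʎ/ is [+lateral]; /n, ɳ, ɱ, ɲ/ are [+nasal]. The remaining /b, ð, ɾ, w, z, ɥ, v, dz, ɡ, β/ satisfy [-nasal], [+voice], [-lateral].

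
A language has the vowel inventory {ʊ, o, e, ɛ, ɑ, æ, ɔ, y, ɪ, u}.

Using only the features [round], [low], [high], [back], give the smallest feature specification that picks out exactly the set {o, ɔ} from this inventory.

[−high, +round]

Every target segment is [−high], [+round]; each remaining inventory member fails at least one of these. Each conjunct is needed — [+round] alone would also admit /ʊ, y, u/; [−high] alone would also admit /e, ɛ, ɑ, æ/ — and no other single listed feature has exactly this extension, so two is the minimum.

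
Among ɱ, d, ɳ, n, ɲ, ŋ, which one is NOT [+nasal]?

Every segment except /d/ is [+nasal]. /d/ (voiced alveolar stop) is [-nasal], so it is the exception.

d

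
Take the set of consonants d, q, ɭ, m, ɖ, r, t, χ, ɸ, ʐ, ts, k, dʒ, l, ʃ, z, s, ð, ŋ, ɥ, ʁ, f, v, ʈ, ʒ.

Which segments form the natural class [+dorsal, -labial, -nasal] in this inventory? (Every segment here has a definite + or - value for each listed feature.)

Checking each segment against [+dorsal], [-labial], [-nasal]: /q/ (voiceless uvular stop), /χ/ (voiceless uvular fricative), /k/ (voiceless velar stop), /ʁ/ (voiced uvular fricative) satisfy every feature; every other segment in the inventory fails at least one.

q, χ, k, ʁ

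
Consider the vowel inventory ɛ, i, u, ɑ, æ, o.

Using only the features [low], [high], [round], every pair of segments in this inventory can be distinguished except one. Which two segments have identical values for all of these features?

On the given features, /ɑ/ and /æ/ have an identical profile: [+low], [-high], [-round]. No other two segments in the inventory coincide on all 3 features. (They do differ in [back], which is not among the given features.)

ɑ, æ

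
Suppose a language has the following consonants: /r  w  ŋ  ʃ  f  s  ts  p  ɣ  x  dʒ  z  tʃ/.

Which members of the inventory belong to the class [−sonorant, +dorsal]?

Among the inventory, the [−sonorant] segments are /ʃ, f, s, ts, p, ɣ, x, dʒ, z, tʃ/.
Intersecting with [+dorsal] leaves /ɣ, x/.

ɣ, x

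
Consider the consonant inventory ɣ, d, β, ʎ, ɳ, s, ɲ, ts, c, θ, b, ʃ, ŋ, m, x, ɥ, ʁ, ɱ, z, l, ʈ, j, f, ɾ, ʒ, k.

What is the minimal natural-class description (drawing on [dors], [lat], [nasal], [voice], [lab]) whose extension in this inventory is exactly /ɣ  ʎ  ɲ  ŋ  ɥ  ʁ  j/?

[+voice, +dors]

The class [+voice], [+dorsal] has exactly /ɣ, ʎ, ɲ, ŋ, ɥ, ʁ, j/ as its extension in this inventory. No smaller conjunction from the listed features achieves this: [+dorsal] alone would also admit /c, x, k/; [+voice] alone would also admit /d, β, ɳ, b, …/; and checking the remaining single features turns up none with this extension.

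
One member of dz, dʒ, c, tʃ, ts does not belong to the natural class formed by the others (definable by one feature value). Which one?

c

[delayed release] (equivalently [strident], [dorsal]) groups all but one: /dz, dʒ, tʃ, ts/ share [+delayed release] while /c/ (voiceless palatal stop) alone is [−delayed release]. Removing any other segment would not leave a single-feature class that excludes it.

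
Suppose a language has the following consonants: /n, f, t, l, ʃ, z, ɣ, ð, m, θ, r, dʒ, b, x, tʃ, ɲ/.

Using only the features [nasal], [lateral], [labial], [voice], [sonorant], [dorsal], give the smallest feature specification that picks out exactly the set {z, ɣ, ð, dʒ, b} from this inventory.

Every target segment is [-sonorant], [+voice]; each remaining inventory member fails at least one of these. Each conjunct is needed — [+voice] alone would also admit /n, l, m, r, …/; [-sonorant] alone would also admit /f, t, ʃ, θ, …/ — and no other single listed feature has exactly this extension, so two is the minimum.

[-sonorant, +voice]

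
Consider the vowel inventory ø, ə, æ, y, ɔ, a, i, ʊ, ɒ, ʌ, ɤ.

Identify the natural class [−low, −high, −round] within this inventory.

ə, ʌ, ɤ

Eliminate segments failing any feature: /ø, ɔ/ are [+round]; /æ, a, ɒ/ are [+low]; /y, i, ʊ/ are [+high]. The remaining /ə, ʌ, ɤ/ satisfy [−low], [−high], [−round].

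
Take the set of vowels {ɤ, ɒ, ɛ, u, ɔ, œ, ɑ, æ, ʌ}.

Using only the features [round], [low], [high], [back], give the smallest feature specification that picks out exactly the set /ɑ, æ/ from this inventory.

[+low, −round]

Every target segment is [+low], [−round]; each remaining inventory member fails at least one of these. Each conjunct is needed — [−round] alone would also admit /ɤ, ɛ, ʌ/; [+low] alone would also admit /ɒ/ — and no other single listed feature has exactly this extension, so two is the minimum.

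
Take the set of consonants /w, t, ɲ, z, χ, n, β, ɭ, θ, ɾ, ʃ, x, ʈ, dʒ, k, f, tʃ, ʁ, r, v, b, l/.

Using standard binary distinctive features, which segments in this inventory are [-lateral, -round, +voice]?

ɲ, z, n, β, ɾ, dʒ, ʁ, r, v, b

The [-lateral] segments are /w, t, ɲ, z, χ, n, β, θ, ɾ, ʃ, x, ʈ, dʒ, k, f, tʃ, ʁ, r, v, b/.
Among these, [-round] gives /t, ɲ, z, χ, n, β, θ, ɾ, ʃ, x, ʈ, dʒ, k, f, tʃ, ʁ, r, v, b/.
Among these, [+voice] leaves /ɲ, z, n, β, ɾ, dʒ, ʁ, r, v, b/.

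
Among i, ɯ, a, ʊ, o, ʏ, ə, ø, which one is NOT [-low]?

a

Every segment except /a/ is [-low]. /a/ (low unrounded vowel) is [+low], so it is the exception.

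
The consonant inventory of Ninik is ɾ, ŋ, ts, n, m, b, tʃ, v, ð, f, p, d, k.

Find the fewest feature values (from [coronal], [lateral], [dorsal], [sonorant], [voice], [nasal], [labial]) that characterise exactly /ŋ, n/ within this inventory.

The class [+nasal], [-labial] has exactly /ŋ, n/ as its extension in this inventory. No smaller conjunction from the listed features achieves this: [-labial] alone would also admit /ɾ, ts, tʃ, ð, …/; [+nasal] alone would also admit /m/; and checking the remaining single features turns up none with this extension.

[+nasal, -labial]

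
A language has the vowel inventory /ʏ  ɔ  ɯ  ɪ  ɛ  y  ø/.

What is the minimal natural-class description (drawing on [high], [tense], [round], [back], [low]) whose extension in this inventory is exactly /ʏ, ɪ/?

/ʏ, ɪ/ are all [+high], [-tense], and no other segment in the inventory matches both values. Dropping any one of them over-generates: [-tense] alone would also admit /ɔ, ɛ/; [+high] alone would also admit /ɯ, y/. No other single listed feature picks out exactly this set either, so fewer than two features will not do.

[+high, -tense]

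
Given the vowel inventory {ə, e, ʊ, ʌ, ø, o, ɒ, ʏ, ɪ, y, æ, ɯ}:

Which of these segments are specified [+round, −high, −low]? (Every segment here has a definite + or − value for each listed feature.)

ø, o

First, the [+round] segments are /ʊ, ø, o, ɒ, ʏ, y/.
Intersecting with [−high] gives /ø, o, ɒ/.
Among these, [−low] leaves /ø, o/.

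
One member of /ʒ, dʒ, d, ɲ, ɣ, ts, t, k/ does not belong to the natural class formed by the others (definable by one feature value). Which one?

[sonorant] (equivalently [nasal]) groups all but one: /ɣ, k, dʒ, t, ʒ, ts, d/ share [−sonorant] while /ɲ/ (palatal nasal) alone is [+sonorant]. Removing any other segment would not leave a single-feature class that excludes it.

ɲ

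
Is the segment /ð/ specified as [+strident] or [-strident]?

[-strident]

/ð/ is the voiced dental fricative. The feature [strident] marks segments high-amplitude, high-frequency frication (the sibilants); /ð/ lacks this property, so it is [-strident].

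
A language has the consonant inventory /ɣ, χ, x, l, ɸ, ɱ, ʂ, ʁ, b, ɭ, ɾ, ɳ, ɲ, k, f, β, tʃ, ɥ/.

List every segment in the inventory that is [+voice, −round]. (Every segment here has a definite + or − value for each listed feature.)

ɣ, l, ɱ, ʁ, b, ɭ, ɾ, ɳ, ɲ, β

Checking each segment against [+voice], [−round]: /ɣ/ (voiced velar fricative), /l/ (alveolar lateral approximant), /ɱ/ (labiodental nasal), /ʁ/ (voiced uvular fricative), /b/ (voiced bilabial stop), /ɭ/ (retroflex lateral approximant), among others, satisfy every feature; every other segment in the inventory fails at least one.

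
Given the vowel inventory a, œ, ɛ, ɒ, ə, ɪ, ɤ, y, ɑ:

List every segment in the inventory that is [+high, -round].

ɪ

Checking each segment against [+high], [-round]: /ɪ/ (high front unrounded lax vowel) satisfies every feature; every other segment in the inventory fails at least one.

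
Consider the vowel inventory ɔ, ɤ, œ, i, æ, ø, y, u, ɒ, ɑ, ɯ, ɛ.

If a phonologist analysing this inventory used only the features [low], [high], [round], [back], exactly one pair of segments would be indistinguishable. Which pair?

Both /œ/ and /ø/ are [-low], [-high], [+round], [-back]. Since the list omits [tense] — which does distinguish the mid front rounded lax vowel from the mid front rounded tense vowel — this pair collapses; all other pairs remain distinct.

œ, ø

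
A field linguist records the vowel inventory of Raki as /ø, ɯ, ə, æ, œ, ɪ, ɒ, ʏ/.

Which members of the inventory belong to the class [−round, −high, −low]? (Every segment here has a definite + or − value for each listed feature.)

Among the inventory, the [−round] segments are /ɯ, ə, æ, ɪ/.
Within that set, [−high] gives /ə, æ/.
Within that set, [−low] leaves /ə/.

ə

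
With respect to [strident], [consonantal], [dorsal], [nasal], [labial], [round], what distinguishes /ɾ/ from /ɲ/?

[nasal], [dorsal]

/ɾ/ (alveolar tap) and /ɲ/ (palatal nasal) agree on [−strident], [+consonantal], [−labial], [−round]. They differ on [nasal] (/ɾ/ [−], /ɲ/ [+]), [dorsal] (/ɾ/ [−], /ɲ/ [+]).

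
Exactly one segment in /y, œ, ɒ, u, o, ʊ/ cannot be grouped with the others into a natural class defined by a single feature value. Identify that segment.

ɒ

The remaining segments after removing /ɒ/ share [−low]; /ɒ/ (low back rounded vowel) is [+low]. For every other candidate removal, the leftover set fails to share any single feature value that the removed segment lacks.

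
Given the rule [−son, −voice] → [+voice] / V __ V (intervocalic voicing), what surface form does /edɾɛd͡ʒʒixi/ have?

[edɾɛd͡ʒʒiɣi]

Only /x/ occurs between two vowels (/i/ __ /i/) and matches the structural description. It is a voiceless velar fricative, so [−son, −voice] holds; changing it to [+voice] with all other features held fixed yields /ɣ/ (voiced velar fricative). No other segment meets both the structural description and the environment, so the output is [edɾɛd͡ʒʒiɣi].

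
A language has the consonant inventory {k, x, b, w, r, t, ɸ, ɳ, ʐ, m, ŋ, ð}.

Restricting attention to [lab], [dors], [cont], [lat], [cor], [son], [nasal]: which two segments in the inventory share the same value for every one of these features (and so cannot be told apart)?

Both /ʐ/ and /ð/ are [−labial], [−dorsal], [+continuant], [−lateral], [+coronal], [−sonorant], [−nasal]. Since the list omits [strident], [anterior] and [distributed] — which do distinguish the voiced retroflex fricative from the voiced dental fricative — this pair collapses; all other pairs remain distinct.

ʐ, ð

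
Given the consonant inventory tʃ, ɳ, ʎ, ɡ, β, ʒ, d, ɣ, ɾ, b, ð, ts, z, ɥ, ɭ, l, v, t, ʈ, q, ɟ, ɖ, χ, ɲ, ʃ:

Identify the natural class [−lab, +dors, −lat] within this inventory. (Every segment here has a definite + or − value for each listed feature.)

ɡ, ɣ, q, ɟ, χ, ɲ

First, the [−labial] segments are /tʃ, ɳ, ʎ, ɡ, ʒ, d, ɣ, ɾ, ð, ts, z, ɭ, l, t, ʈ, q, ɟ, ɖ, χ, ɲ, ʃ/.
Then [+dorsal] gives /ʎ, ɡ, ɣ, q, ɟ, χ, ɲ/.
Among these, [−lateral] leaves /ɡ, ɣ, q, ɟ, χ, ɲ/.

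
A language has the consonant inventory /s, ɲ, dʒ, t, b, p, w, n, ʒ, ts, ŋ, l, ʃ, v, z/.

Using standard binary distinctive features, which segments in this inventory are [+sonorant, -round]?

Eliminate segments failing any feature: /s, dʒ, t, b, p, ʒ, ts, ʃ, v, z/ are [-sonorant]; /w/ is [+round]. The remaining /ɲ, n, ŋ, l/ satisfy [+sonorant], [-round].

ɲ, n, ŋ, l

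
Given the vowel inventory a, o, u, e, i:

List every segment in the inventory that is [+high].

The feature [high] marks segments produced with the tongue body raised. In this inventory /u, i/ have that property, so they are [+high]; /a, o, e/ are [−high].

u, i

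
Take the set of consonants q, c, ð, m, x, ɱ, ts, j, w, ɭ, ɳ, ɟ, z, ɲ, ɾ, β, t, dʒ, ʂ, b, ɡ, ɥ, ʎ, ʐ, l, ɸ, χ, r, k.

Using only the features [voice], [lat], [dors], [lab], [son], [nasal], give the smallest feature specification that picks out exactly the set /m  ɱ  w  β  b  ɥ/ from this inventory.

Every target segment is [+voice], [+labial]; each remaining inventory member fails at least one of these. Each conjunct is needed — [+labial] alone would also admit /ɸ/; [+voice] alone would also admit /ð, j, ɭ, ɳ, …/ — and no other single listed feature has exactly this extension, so two is the minimum.

[+voice, +lab]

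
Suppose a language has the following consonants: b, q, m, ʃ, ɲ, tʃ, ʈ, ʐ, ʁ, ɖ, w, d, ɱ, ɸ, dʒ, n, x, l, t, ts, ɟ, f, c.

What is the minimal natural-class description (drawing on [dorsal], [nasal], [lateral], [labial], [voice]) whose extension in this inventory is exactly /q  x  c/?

[-voice, +dorsal]

The class [-voice], [+dorsal] has exactly /q, x, c/ as its extension in this inventory. No smaller conjunction from the listed features achieves this: [+dorsal] alone would also admit /ɲ, ʁ, w, ɟ/; [-voice] alone would also admit /ʃ, tʃ, ʈ, ɸ, …/; and checking the remaining single features turns up none with this extension.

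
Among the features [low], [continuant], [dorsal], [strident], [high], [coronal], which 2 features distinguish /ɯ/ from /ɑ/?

[high], [low]

The two segments share [+continuant], [+dorsal], [-strident], [-coronal]. The only features from the list on which they differ: /ɯ/ is [+high] while /ɑ/ is [-high]; /ɯ/ is [-low] while /ɑ/ is [+low].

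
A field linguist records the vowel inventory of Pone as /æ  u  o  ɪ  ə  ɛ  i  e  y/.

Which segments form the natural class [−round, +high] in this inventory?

Eliminate segments failing any feature: /æ, ə, ɛ, e/ are [−high]; /u, o, y/ are [+round]. The remaining /ɪ, i/ satisfy [−round], [+high].

ɪ, i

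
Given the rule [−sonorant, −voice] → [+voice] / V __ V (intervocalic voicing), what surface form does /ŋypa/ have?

Only /p/ occurs between two vowels (/y/ __ /a/) and matches the structural description. It is a voiceless bilabial stop, so [−sonorant, −voice] holds; changing it to [+voice] with all other features held fixed yields /b/ (voiced bilabial stop). No other segment meets both the structural description and the environment, so the output is [ŋyba].

[ŋyba]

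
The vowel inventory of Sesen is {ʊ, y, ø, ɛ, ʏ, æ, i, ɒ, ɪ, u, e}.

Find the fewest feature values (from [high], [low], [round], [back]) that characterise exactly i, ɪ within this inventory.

/i, ɪ/ are all [+high], [−round], and no other segment in the inventory matches both values. Dropping any one of them over-generates: [−round] alone would also admit /ɛ, æ, e/; [+high] alone would also admit /ʊ, y, ʏ, u/. No other single listed feature picks out exactly this set either, so fewer than two features will not do.

[+high, −round]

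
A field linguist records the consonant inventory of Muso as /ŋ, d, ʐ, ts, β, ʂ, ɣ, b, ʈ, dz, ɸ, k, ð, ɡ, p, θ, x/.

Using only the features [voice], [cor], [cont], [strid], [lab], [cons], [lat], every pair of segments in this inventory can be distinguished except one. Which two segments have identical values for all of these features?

ɡ, ŋ

/ɡ/ (voiced velar stop) and /ŋ/ (velar nasal) are both [+voice], [−coronal], [−continuant], [−strident], [−labial], [+consonantal], [−lateral], so none of the listed features separates them. (They do differ in [sonorant] and [nasal], which are not among the given features.) Every other pair in the inventory differs on at least one listed feature.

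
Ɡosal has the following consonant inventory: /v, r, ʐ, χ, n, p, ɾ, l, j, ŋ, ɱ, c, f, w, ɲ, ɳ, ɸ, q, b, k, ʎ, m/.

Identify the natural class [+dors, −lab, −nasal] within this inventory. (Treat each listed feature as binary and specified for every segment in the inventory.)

χ, j, c, q, k, ʎ

Eliminate segments failing any feature: /v, r, ʐ, n, p, ɾ, l, ɱ, f, ɳ, ɸ, b, m/ are [−dorsal]; /ŋ, ɲ/ are [+nasal]; /w/ is [+labial]. The remaining /χ, j, c, q, k, ʎ/ satisfy [+dorsal], [−labial], [−nasal].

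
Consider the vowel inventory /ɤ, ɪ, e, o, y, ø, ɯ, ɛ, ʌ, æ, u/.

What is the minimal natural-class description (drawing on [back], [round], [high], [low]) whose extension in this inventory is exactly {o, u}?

/o, u/ are all [+back], [+round], and no other segment in the inventory matches both values. Dropping any one of them over-generates: [+round] alone would also admit /y, ø/; [+back] alone would also admit /ɤ, ɯ, ʌ/. No other single listed feature picks out exactly this set either, so fewer than two features will not do.

[+back, +round]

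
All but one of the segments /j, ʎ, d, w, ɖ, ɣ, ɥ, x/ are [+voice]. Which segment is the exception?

/ɥ, ʎ, w, ɖ, d, j, ɣ/ are all [+voice]; /x/ (voiceless velar fricative) is [-voice].

x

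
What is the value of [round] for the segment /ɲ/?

As the palatal nasal, /ɲ/ is [−round].

[−round]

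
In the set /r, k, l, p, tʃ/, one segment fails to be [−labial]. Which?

p

Every segment except /p/ is [−labial]. /p/ (voiceless bilabial stop) is [+labial], so it is the exception.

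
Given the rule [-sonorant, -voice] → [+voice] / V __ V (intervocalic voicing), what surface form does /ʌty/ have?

/t/ satisfies [-sonorant, -voice] and sits in V __ V. The [+voice] counterpart of the voiceless alveolar stop is /d/. Other segments in /ʌty/ either fail the structural description or are not in the environment, so the surface form is [ʌdy].

[ʌdy]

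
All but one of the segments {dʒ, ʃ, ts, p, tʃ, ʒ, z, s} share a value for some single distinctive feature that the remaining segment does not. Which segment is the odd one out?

p

The remaining segments after removing /p/ share [+strident]; /p/ (voiceless bilabial stop) is [−strident]. For every other candidate removal, the leftover set fails to share any single feature value that the removed segment lacks.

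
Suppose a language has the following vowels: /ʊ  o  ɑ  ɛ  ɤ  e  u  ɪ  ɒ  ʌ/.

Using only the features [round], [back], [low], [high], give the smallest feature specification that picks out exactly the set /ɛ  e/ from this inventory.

/ɛ, e/ are all [−high], [−back], and no other segment in the inventory matches both values. Dropping any one of them over-generates: [−back] alone would also admit /ɪ/; [−high] alone would also admit /o, ɑ, ɤ, ɒ, …/. No other single listed feature picks out exactly this set either, so fewer than two features will not do.

[−high, −back]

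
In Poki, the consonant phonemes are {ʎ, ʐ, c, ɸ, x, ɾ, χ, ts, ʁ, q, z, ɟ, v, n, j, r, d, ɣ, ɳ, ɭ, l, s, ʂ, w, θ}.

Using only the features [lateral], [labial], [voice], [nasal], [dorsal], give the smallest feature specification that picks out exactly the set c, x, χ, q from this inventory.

/c, x, χ, q/ are all [-voice], [+dorsal], and no other segment in the inventory matches both values. Dropping any one of them over-generates: [+dorsal] alone would also admit /ʎ, ʁ, ɟ, j, …/; [-voice] alone would also admit /ɸ, ts, s, ʂ, …/. No other single listed feature picks out exactly this set either, so fewer than two features will not do.

[-voice, +dorsal]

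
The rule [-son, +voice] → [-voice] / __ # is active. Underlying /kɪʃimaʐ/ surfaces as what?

Only the final segment /ʐ/ is both word-final and matches the structural description. It is a voiced retroflex fricative, so [-son, +voice] holds; changing it to [-voice] with all other features held fixed yields /ʂ/ (voiceless retroflex fricative). No other segment meets both the structural description and the environment, so the output is [kɪʃimaʂ].

[kɪʃimaʂ]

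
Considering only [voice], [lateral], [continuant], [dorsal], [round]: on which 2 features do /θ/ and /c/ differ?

/θ/ is the voiceless dental fricative and /c/ is the voiceless palatal stop. Both are [−voice], [−lateral], [−round]. /θ/ is [+continuant] while /c/ is [−continuant]; /θ/ is [−dorsal] while /c/ is [+dorsal], so the distinguishing features are [continuant], [dorsal].

[continuant], [dorsal]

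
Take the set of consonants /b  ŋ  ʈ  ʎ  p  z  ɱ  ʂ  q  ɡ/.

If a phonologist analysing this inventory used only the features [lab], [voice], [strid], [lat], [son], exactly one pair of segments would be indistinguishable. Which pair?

On the given features, /q/ and /ʈ/ have an identical profile: [-labial], [-voice], [-strident], [-lateral], [-sonorant]. No other two segments in the inventory coincide on all 5 features. (They do differ in [coronal] and [dorsal], which are not among the given features.)

q, ʈ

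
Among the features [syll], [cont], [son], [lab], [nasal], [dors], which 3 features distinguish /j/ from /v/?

[sonorant], [labial], [dorsal]

/j/ is the palatal glide and /v/ is the voiced labiodental fricative. Both are [−syllabic], [+continuant], [−nasal]. /j/ is [+sonorant] while /v/ is [−sonorant]; /j/ is [−labial] while /v/ is [+labial]; /j/ is [+dorsal] while /v/ is [−dorsal], so the distinguishing features are [sonorant], [labial], [dorsal].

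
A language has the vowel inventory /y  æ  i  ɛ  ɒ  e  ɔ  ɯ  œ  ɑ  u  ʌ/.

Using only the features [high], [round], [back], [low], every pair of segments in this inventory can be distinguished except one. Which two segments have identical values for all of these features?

ɛ, e

/ɛ/ (mid front unrounded lax vowel) and /e/ (mid front unrounded tense vowel) are both [−high], [−round], [−back], [−low], so none of the listed features separates them. (They do differ in [tense], which is not among the given features.) Every other pair in the inventory differs on at least one listed feature.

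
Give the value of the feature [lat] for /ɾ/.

[−lateral]

/ɾ/ is the alveolar tap, hence [−lateral].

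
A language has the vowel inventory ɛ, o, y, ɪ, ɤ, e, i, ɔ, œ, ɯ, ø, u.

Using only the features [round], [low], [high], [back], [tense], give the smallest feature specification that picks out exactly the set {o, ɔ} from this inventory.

[−high, +back, +round]

Every target segment is [−high], [+back], [+round]; each remaining inventory member fails at least one of these. Each conjunct is needed — [+back, +round] alone would also admit /u/; [−high, +round] alone would also admit /œ, ø/; [−high, +back] alone would also admit /ɤ/ — and no other combination of two listed features has exactly this extension, so three is the minimum.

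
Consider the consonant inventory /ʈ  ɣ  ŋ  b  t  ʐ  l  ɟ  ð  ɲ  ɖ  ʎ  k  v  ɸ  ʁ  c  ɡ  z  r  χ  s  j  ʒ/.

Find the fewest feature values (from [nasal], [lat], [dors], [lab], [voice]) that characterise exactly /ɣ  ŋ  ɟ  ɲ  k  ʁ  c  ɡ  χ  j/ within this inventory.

Every target segment is [−lateral], [+dorsal]; each remaining inventory member fails at least one of these. Each conjunct is needed — [+dorsal] alone would also admit /ʎ/; [−lateral] alone would also admit /ʈ, b, t, ʐ, …/ — and no other single listed feature has exactly this extension, so two is the minimum.

[−lat, +dors]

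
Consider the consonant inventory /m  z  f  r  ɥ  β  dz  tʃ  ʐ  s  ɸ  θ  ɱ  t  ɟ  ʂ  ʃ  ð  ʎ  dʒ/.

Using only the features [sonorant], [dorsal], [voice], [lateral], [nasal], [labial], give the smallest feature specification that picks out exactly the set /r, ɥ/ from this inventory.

The class [+sonorant], [-nasal], [-lateral] has exactly /r, ɥ/ as its extension in this inventory. No smaller conjunction from the listed features achieves this: [-nasal, -lateral] alone would also admit /z, f, β, dz, …/; [+sonorant, -lateral] alone would also admit /m, ɱ/; [+sonorant, -nasal] alone would also admit /ʎ/; and checking the remaining two-feature bundles turns up none with this extension.

[+sonorant, -nasal, -lateral]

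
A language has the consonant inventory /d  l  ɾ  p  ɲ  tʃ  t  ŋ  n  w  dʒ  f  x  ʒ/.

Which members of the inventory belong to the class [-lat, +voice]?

d, ɾ, ɲ, ŋ, n, w, dʒ, ʒ

Eliminate segments failing any feature: /l/ is [+lateral]; /p, tʃ, t, f, x/ are [-voice]. The remaining /d, ɾ, ɲ, ŋ, n, w, dʒ, ʒ/ satisfy [-lateral], [+voice].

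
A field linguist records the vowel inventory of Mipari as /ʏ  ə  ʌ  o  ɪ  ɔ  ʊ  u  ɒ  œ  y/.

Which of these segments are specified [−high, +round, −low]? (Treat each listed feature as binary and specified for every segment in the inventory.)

First, the [−high] segments are /ə, ʌ, o, ɔ, ɒ, œ/.
Of those, [+round] gives /o, ɔ, ɒ, œ/.
Of those, [−low] leaves /o, ɔ, œ/.

o, ɔ, œ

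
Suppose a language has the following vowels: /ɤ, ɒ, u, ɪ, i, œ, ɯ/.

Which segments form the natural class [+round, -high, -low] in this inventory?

œ

Eliminate segments failing any feature: /ɤ, ɪ, i, ɯ/ are [-round]; /ɒ/ is [+low]; /u/ is [+high]. The remaining /œ/ satisfy [+round], [-high], [-low].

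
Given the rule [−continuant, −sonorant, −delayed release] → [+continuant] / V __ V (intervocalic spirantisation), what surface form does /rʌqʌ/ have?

[rʌχʌ]

The only segment in the rule's environment that also matches [−continuant, −sonorant, −delayed release] is /q/. Applying [+continuant] turns the voiceless uvular stop into /χ/ (voiceless uvular fricative), giving [rʌχʌ].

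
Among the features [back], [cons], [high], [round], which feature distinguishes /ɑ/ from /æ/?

/ɑ/ (low back unrounded vowel) and /æ/ (low front unrounded vowel) agree on [−consonantal], [−high], [−round]. They differ on [back] (/ɑ/ [+], /æ/ [−]).

[back]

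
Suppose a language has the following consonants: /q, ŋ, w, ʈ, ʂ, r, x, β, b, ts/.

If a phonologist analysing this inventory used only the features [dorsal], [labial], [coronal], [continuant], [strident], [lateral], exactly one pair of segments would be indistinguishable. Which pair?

Both /ŋ/ and /q/ are [+dorsal], [-labial], [-coronal], [-continuant], [-strident], [-lateral]. Since the list omits [sonorant], [voice], [nasal] and [high] — which do distinguish the velar nasal from the voiceless uvular stop — this pair collapses; all other pairs remain distinct.

ŋ, q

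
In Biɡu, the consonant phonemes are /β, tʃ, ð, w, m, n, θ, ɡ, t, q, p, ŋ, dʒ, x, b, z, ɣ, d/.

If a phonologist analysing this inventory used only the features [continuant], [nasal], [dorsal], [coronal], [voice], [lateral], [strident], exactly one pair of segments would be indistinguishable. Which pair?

ɣ, w

Both /ɣ/ and /w/ are [+continuant], [-nasal], [+dorsal], [-coronal], [+voice], [-lateral], [-strident]. Since the list omits [sonorant], [labial] and [round] — which do distinguish the voiced velar fricative from the labial-velar glide — this pair collapses; all other pairs remain distinct.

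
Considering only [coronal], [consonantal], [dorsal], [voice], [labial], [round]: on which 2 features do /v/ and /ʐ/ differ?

[labial], [coronal]

/v/ is the voiced labiodental fricative and /ʐ/ is the voiced retroflex fricative. Both are [+consonantal], [−dorsal], [+voice], [−round]. /v/ is [+labial] while /ʐ/ is [−labial]; /v/ is [−coronal] while /ʐ/ is [+coronal], so the distinguishing features are [labial], [coronal].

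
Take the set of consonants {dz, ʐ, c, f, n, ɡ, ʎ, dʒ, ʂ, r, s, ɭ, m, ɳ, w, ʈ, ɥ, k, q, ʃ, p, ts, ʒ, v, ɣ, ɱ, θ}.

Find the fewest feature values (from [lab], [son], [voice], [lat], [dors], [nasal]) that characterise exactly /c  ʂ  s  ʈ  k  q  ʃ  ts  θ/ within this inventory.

/c, ʂ, s, ʈ, k, q, ʃ, ts, θ/ are all [−voice], [−labial], and no other segment in the inventory matches both values. Dropping any one of them over-generates: [−labial] alone would also admit /dz, ʐ, n, ɡ, …/; [−voice] alone would also admit /f, p/. No other single listed feature picks out exactly this set either, so fewer than two features will not do.

[−voice, −lab]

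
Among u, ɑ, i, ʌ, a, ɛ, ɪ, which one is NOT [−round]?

/u/ is the high back rounded tense vowel, which is [+round]; the rest — /ɛ, a, ɑ, ɪ, i, ʌ/ — are [−round].

u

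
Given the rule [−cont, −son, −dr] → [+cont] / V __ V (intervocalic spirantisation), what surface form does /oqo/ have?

Only /q/ occurs between two vowels (/o/ __ /o/) and matches the structural description. It is a voiceless uvular stop, so [−cont, −son, −dr] holds; changing it to [+continuant] with all other features held fixed yields /χ/ (voiceless uvular fricative). No other segment meets both the structural description and the environment, so the output is [oχo].

[oχo]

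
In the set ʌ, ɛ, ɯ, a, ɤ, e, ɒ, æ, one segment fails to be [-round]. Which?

ɒ

Every segment except /ɒ/ is [-round]. /ɒ/ (low back rounded vowel) is [+round], so it is the exception.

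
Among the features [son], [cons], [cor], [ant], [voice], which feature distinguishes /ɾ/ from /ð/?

The two segments share [+consonantal], [+coronal], [+anterior], [+voice]. The only feature from the list on which they differ: /ɾ/ is [+sonorant] while /ð/ is [−sonorant].

[sonorant]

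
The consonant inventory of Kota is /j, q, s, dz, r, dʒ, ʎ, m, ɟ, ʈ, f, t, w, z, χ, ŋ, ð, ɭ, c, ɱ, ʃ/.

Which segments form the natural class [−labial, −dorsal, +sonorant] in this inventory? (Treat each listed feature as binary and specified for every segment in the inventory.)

r, ɭ

Eliminate segments failing any feature: /j, q, ʎ, ɟ, χ, ŋ, c/ are [+dorsal]; /s, dz, dʒ, ʈ, t, z, ð, ʃ/ are [−sonorant]; /m, f, w, ɱ/ are [+labial]. The remaining /r, ɭ/ satisfy [−labial], [−dorsal], [+sonorant].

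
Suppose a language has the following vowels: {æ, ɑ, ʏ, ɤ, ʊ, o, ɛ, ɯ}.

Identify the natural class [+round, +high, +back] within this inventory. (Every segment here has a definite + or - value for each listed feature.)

Eliminate segments failing any feature: /æ, ɑ, ɤ, ɛ, ɯ/ are [-round]; /ʏ/ is [-back]; /o/ is [-high]. The remaining /ʊ/ satisfy [+round], [+high], [+back].

ʊ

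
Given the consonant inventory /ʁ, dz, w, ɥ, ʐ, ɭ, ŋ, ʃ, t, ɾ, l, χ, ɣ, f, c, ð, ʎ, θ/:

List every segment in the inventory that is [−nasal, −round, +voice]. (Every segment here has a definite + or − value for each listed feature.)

ʁ, dz, ʐ, ɭ, ɾ, l, ɣ, ð, ʎ

Checking each segment against [−nasal], [−round], [+voice]: /ʁ/ (voiced uvular fricative), /dz/ (voiced alveolar affricate), /ʐ/ (voiced retroflex fricative), /ɭ/ (retroflex lateral approximant), /ɾ/ (alveolar tap), /l/ (alveolar lateral approximant), among others, satisfy every feature; every other segment in the inventory fails at least one.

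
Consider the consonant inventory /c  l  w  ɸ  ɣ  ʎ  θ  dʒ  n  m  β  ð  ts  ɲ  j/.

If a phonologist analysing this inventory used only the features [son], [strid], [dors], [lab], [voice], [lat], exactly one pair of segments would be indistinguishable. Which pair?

Both /ɲ/ and /j/ are [+sonorant], [−strident], [+dorsal], [−labial], [+voice], [−lateral]. Since the list omits [nasal] and [continuant] — which do distinguish the palatal nasal from the palatal glide — this pair collapses; all other pairs remain distinct.

ɲ, j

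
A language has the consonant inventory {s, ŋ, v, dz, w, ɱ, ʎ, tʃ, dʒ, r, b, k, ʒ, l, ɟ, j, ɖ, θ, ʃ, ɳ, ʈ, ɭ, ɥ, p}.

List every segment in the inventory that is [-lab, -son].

s, dz, tʃ, dʒ, k, ʒ, ɟ, ɖ, θ, ʃ, ʈ

Among the inventory, the [-labial] segments are /s, ŋ, dz, ʎ, tʃ, dʒ, r, k, ʒ, l, ɟ, j, ɖ, θ, ʃ, ɳ, ʈ, ɭ/.
Intersecting with [-sonorant] leaves /s, dz, tʃ, dʒ, k, ʒ, ɟ, ɖ, θ, ʃ, ʈ/.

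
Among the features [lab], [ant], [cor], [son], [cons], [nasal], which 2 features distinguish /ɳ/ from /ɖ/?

[sonorant], [nasal]

The two segments share [-labial], [-anterior], [+coronal], [+consonantal]. The only features from the list on which they differ: /ɳ/ is [+sonorant] while /ɖ/ is [-sonorant]; /ɳ/ is [+nasal] while /ɖ/ is [-nasal].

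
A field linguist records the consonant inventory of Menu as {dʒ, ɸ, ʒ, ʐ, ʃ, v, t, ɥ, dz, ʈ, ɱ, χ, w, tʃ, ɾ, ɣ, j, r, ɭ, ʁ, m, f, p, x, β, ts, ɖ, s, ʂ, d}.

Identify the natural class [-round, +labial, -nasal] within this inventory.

Checking each segment against [-round], [+labial], [-nasal]: /ɸ/ (voiceless bilabial fricative), /v/ (voiced labiodental fricative), /f/ (voiceless labiodental fricative), /p/ (voiceless bilabial stop), /β/ (voiced bilabial fricative) satisfy every feature; every other segment in the inventory fails at least one.

ɸ, v, f, p, β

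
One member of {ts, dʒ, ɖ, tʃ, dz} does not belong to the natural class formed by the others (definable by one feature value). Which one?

ɖ

The remaining segments after removing /ɖ/ share [+delayed release]; /ɖ/ (voiced retroflex stop) is [-delayed release]. For every other candidate removal, the leftover set fails to share any single feature value that the removed segment lacks.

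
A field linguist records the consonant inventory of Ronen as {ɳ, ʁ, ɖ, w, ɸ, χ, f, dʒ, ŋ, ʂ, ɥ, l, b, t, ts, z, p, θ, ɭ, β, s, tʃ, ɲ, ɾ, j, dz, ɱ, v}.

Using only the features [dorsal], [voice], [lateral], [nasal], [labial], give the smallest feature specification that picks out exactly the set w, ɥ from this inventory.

/w, ɥ/ are all [+labial], [+dorsal], and no other segment in the inventory matches both values. Dropping any one of them over-generates: [+dorsal] alone would also admit /ʁ, χ, ŋ, ɲ, …/; [+labial] alone would also admit /ɸ, f, b, p, …/. No other single listed feature picks out exactly this set either, so fewer than two features will not do.

[+labial, +dorsal]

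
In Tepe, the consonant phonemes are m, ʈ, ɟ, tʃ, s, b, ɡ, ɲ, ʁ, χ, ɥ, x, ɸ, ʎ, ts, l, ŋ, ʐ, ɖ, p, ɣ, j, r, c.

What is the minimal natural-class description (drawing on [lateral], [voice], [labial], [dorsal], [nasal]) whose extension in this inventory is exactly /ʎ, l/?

The target set is precisely the extension of [+lateral] in this inventory.

[+lateral]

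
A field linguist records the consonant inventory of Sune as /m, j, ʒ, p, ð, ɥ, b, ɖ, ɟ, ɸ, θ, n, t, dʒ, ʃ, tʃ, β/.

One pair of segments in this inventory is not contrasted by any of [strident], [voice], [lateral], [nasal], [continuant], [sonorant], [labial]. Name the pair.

ɟ, ɖ

/ɟ/ (voiced palatal stop) and /ɖ/ (voiced retroflex stop) are both [−strident], [+voice], [−lateral], [−nasal], [−continuant], [−sonorant], [−labial], so none of the listed features separates them. (They do differ in [dorsal], which is not among the given features.) Every other pair in the inventory differs on at least one listed feature.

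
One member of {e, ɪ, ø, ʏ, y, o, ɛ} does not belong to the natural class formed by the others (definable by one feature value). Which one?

o

[back] groups all but one: /ʏ, ɪ, e, y, ɛ, ø/ share [-back] while /o/ (mid back rounded tense vowel) alone is [+back]. Removing any other segment would not leave a single-feature class that excludes it.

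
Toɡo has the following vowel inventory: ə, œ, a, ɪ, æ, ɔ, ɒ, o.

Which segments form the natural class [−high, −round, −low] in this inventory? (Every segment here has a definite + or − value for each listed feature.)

Eliminate segments failing any feature: /œ, ɔ, ɒ, o/ are [+round]; /a, æ/ are [+low]; /ɪ/ is [+high]. The remaining /ə/ satisfy [−high], [−round], [−low].

ə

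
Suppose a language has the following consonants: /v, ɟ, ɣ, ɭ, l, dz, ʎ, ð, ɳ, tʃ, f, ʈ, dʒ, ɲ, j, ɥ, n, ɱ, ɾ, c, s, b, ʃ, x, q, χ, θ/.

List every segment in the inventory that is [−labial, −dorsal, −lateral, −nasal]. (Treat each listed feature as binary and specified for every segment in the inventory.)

Eliminate segments failing any feature: /v, f, ɥ, ɱ, b/ are [+labial]; /ɟ, ɣ, ʎ, ɲ, j, c, x, q, χ/ are [+dorsal]; /ɭ, l/ are [+lateral]; /ɳ, n/ are [+nasal]. The remaining /dz, ð, tʃ, ʈ, dʒ, ɾ, s, ʃ, θ/ satisfy [−labial], [−dorsal], [−lateral], [−nasal].

dz, ð, tʃ, ʈ, dʒ, ɾ, s, ʃ, θ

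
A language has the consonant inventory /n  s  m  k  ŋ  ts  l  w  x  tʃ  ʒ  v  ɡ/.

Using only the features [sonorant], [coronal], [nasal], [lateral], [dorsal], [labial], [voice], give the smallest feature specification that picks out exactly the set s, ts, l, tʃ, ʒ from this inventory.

Every target segment is [−nasal], [+coronal]; each remaining inventory member fails at least one of these. Each conjunct is needed — [+coronal] alone would also admit /n/; [−nasal] alone would also admit /k, w, x, v, …/ — and no other single listed feature has exactly this extension, so two is the minimum.

[−nasal, +coronal]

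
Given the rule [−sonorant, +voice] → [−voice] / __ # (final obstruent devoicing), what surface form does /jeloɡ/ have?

[jelok]

/ɡ/ satisfies [−sonorant, +voice] and sits in __ #. The [−voice] counterpart of the voiced velar stop is /k/. Other segments in /jeloɡ/ either fail the structural description or are not in the environment, so the surface form is [jelok].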